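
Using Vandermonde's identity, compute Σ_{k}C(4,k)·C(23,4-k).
17,550

Reasoning: = C(4+23,4) = C(27,4) = 17,550.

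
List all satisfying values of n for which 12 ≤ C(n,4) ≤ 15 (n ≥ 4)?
6

Working:
C(5,4)=5; C(6,4)=15; C(7,4)=35. So valid n = 6.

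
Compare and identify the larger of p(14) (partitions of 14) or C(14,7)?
C(14,7)

Reasoning: Pentagonal recurrence p(n) = p(n−1) + p(n−2) − p(n−5) − p(n−7) + …: p(14) = p(13) + p(12) − p(9) − p(7) + p(2) = 101 + 77 − 30 − 15 + 2 = 135; C(14,7) = 3,432.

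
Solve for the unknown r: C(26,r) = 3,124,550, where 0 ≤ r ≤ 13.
9

Reasoning: C(26,r) is increasing for 0 ≤ r ≤ 13. Stepping up (C(26,r+1) = C(26,r)·(26−r)/(r+1)): C(26,1) = 26, C(26,2) = 325, C(26,3) = 2,600, C(26,4) = 14,950, C(26,5) = 65,780, C(26,6) = 230,230, C(26,7) = 657,800, C(26,8) = 1,562,275, C(26,9) = 3,124,550 ✓. So r = 9.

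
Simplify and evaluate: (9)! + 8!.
403,200

Solution: (9)! + 8! = (9)·8! + 8! = (9+1)·8! = 10·8! = 403,200.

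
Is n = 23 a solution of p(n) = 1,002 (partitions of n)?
No

Explanation: Pentagonal recurrence p(n) = p(n−1) + p(n−2) − p(n−5) − p(n−7) + …: p(23) = p(22) + p(21) − p(18) − p(16) + p(11) + p(8) − p(1) = 1,002 + 792 − 385 − 231 + 56 + 22 − 1 = 1,255, which does not equal 1,002.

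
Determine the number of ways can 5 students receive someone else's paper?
Using D(n) = (n-1)[D(n-1) + D(n-2)]:
D(5) = (5-1) × [D(4) + D(3)]
      = 4 × [9 + 2]
      = 4 × 11
      = 44
Final answer: 44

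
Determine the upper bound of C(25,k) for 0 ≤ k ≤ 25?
Maximum at k = 12 or k = 13: C(25,12) = 5,200,300.
Final answer: 5,200,300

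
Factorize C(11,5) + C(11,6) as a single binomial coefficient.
C(12,6)

Reasoning: By Pascal's identity: C(11,5) + C(11,6) = C(12,6) = 924.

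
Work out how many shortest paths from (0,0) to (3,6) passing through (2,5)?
To (2,5): C(7,2)=21. From there: C(2,1)=2. Total: 42.
Final answer: 42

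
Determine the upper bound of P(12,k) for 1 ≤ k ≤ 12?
P(12,k) increases in k, so maximum at k = 12: 12! = 479,001,600.
Final answer: 479,001,600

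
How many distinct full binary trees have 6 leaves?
Using the Catalan number formula: C_n = C(2n, n) / (n+1)
C_5 = C(10, 5) / (5+1)
     = 252 / 6
     = 42

Answer: 42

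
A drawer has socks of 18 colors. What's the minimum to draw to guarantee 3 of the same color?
37
Worst case: 2 of each = 36. One more: 37.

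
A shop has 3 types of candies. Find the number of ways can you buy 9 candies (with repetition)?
Stars and bars: C(9+3-1, 9) = C(11, 9) = 55.

Answer: 55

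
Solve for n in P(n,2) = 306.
P(n,2) = n(n−1) is increasing in n; n(n−1) ≈ (n−0.5)^2 = 306 gives n ≈ 18.0. Check: P(16,2) = 240, P(17,2) = 272, P(18,2) = 306 ✓. So n = 18.
Final answer: 18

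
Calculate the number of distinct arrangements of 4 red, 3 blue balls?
35

Reasoning: Multinomial: 7!/(4! × 3!) = 35.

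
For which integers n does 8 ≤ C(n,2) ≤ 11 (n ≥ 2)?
5

C(4,2)=6; C(5,2)=10; C(6,2)=15. So valid n = 5.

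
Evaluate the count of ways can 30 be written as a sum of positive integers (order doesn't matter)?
5,604

Explanation: Pentagonal recurrence p(n) = p(n−1) + p(n−2) − p(n−5) − p(n−7) + …: p(30) = p(29) + p(28) − p(25) − p(23) + p(18) + p(15) − p(8) − p(4) = 4,565 + 3,718 − 1,958 − 1,255 + 385 + 176 − 22 − 5 = 5,604.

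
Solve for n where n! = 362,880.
9

Reasoning: n! is strictly increasing. 7! = 5,040, 8! = 40,320, 9! = 362,880 ✓. So n = 9.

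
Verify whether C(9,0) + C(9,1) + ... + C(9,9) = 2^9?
True

Reasoning: Binomial theorem with x = y = 1: Σ C(9,i) = (1+1)^9 = 2^9 = 512. The statement holds.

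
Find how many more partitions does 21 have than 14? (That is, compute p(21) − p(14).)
657

Reasoning: Pentagonal recurrence p(n) = p(n−1) + p(n−2) − p(n−5) − p(n−7) + …: p(21) = p(20) + p(19) − p(16) − p(14) + p(9) + p(6) = 627 + 490 − 231 − 135 + 30 + 11 = 792.
p(14) = p(13) + p(12) − p(9) − p(7) + p(2) = 101 + 77 − 30 − 15 + 2 = 135.
Difference = 792 − 135 = 657.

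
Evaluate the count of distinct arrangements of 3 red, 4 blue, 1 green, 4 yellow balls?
138,600

Reasoning: Multinomial: 12!/(3! × 4! × 1! × 4!) = 138,600.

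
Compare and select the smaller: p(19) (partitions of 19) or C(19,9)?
p(19)

Reasoning: Pentagonal recurrence p(n) = p(n−1) + p(n−2) − p(n−5) − p(n−7) + …: p(19) = p(18) + p(17) − p(14) − p(12) + p(7) + p(4) = 385 + 297 − 135 − 77 + 15 + 5 = 490; C(19,9) = 92,378.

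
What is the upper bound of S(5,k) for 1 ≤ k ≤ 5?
25

Working:
Row S(5,k) for k = 1..5 (via S(n,k) = k·S(n−1,k) + S(n−1,k−1)): 1, 15, 25, 10, 1. The row is unimodal; maximum at k = 3: 25.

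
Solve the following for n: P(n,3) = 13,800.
25

Explanation: P(n,3) = n(n−1)(n−2) is increasing in n; n(n−1)(n−2) ≈ (n−1)^3 = 13,800 gives n ≈ 25.0. Check: P(23,3) = 10,626, P(24,3) = 12,144, P(25,3) = 13,800 ✓. So n = 25.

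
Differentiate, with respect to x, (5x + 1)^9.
Chain rule: 9(5x+1)^{8} × 5 = 45(5x+1)^{8}.
Final answer: 45(5x + 1)^8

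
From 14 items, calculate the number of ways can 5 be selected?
2,002

Reasoning: C(14,5) = 14! / (5! × (14-5)!)
         = 14! / (5! × 9!)
         = 2,002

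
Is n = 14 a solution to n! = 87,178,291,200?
Yes
14! = 14·13! = 14·6,227,020,800 = 87,178,291,200, which equals 87,178,291,200.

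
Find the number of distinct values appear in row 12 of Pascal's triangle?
Row 12 has entries C(12,0)..C(12,12); by symmetry C(12,k)=C(12,12-k), giving 7 distinct values.

Answer: 7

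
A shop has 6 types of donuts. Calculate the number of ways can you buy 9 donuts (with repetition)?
Stars and bars: C(9+6-1, 9) = C(14, 9) = 2,002.
Final answer: 2,002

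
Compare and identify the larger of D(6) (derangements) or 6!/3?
D(6)

Reasoning: D(6) = (6-1)·[D(5) + D(4)] = 5·[44 + 9] = 265; 6!/3 = 720/3 = 240.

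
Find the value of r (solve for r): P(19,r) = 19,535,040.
6

Reasoning: P(19,r) = 19·18·…·(19−r+1), a product of r factors. Multiplying down from 19: 19 = 19; 19·18 = 342; 19·18·17 = 5,814; 19·18·17·16 = 93,024; 19·18·17·16·15 = 1,395,360; 19·18·17·16·15·14 = 19,535,040 ✓ (6 factors). So r = 6.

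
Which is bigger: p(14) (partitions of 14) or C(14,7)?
C(14,7)

Working:
Pentagonal recurrence p(n) = p(n−1) + p(n−2) − p(n−5) − p(n−7) + …: p(14) = p(13) + p(12) − p(9) − p(7) + p(2) = 101 + 77 − 30 − 15 + 2 = 135; C(14,7) = 3,432.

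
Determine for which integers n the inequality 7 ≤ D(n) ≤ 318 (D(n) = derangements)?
4, 5, 6
Using D(n) = (n−1)[D(n−1) + D(n−2)] with D(1)=0, D(2)=1: D(3)=2; D(4)=9; D(5)=44; D(6)=265; D(7)=1,854. So valid n = 4, 5, 6.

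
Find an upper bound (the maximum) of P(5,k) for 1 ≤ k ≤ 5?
120

Solution: P(5,k) increases in k, so maximum at k = 5: 5! = 120.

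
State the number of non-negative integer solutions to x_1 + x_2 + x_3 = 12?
91
C(12+3-1, 3-1) = 91.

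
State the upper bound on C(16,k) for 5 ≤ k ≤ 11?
12,870

Solution: C(16,k) is maximised at the centre of the row: C(16,8) = 12,870.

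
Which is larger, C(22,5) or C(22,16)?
C(22,5)=26,334, C(22,16)=74,613.

Answer: C(22,16)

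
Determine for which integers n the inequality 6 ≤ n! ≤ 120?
3, 4, 5

n! is strictly increasing; 3! = 6 and 5! = 120, so valid n = 3, 4, 5.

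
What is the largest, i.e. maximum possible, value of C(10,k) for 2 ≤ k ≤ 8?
252

Working:
C(10,k) is maximised at the centre of the row: C(10,5) = 252.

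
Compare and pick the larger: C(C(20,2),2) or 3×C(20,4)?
C(C(20,2),2)

C(C(20,2),2)=17,955, 3×C(20,4)=14,535.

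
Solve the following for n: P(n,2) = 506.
23

Working:
P(n,2) = n(n−1) is increasing in n; n(n−1) ≈ (n−0.5)^2 = 506 gives n ≈ 23.0. Check: P(21,2) = 420, P(22,2) = 462, P(23,2) = 506 ✓. So n = 23.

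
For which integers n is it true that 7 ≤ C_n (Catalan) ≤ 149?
C_3=5; C_4=14; C_5=42; C_6=132; C_7=429. So valid n = 4, 5, 6.
Final answer: 4, 5, 6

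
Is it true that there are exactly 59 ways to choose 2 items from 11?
C(11,2) = 55 ≠ 59.

Answer: False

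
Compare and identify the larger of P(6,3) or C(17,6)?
C(17,6)

P(6,3)=120, C(17,6)=12,376.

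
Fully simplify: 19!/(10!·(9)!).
92,378

Working:
This is C(19,10) = 92,378.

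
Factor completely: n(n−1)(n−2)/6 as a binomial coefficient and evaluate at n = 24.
n(n−1)(n−2)/6 = n!/(3!(n−3)!) = C(n,3). At n = 24: C(24,3) = 2,024.

Answer: C(n,3); C(24,3) = 2,024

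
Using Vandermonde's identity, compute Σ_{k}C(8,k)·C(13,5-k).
20,349

Explanation: = C(8+13,5) = C(21,5) = 20,349.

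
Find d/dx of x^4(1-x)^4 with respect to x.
4x^3(1-x)^4 - 4x^4(1-x)^3

Solution: Product rule: 4x^{3}(1-x)^{4} + x^4·(-4)(1-x)^{3}.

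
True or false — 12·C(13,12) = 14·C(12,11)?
False

Working:
Absorption identity k·C(n,k) = n·C(n-1,k-1). LHS = 12·13 = 156; RHS = 14·12 = 168.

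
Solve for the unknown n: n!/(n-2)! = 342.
n!/(n-2)! = n×(n-1), a product of 2 consecutive integers ≈ (n−0.5)^2. 342^(1/2) + 0.5 ≈ 19.0; check n = 19: 19×18 = 342 ✓. So n = 19.
Final answer: 19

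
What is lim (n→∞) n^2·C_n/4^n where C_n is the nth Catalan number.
∞

Reasoning: C_n ~ 4^n/(n^(3/2)√π), so n^2·C_n/4^n ~ n^(2 − 3/2)/√π → ∞.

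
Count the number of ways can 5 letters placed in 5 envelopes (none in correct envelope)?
44
Using D(n) = (n-1)[D(n-1) + D(n-2)]:
D(5) = (5-1) × [D(4) + D(3)]
      = 4 × [9 + 2]
      = 4 × 11
      = 44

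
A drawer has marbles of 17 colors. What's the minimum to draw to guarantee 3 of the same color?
35
Worst case: 2 of each = 34. One more: 35.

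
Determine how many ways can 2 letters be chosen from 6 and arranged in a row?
30

Working:
P(6,2) = 6!/(6-2)! = 30.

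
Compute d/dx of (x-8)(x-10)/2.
(2x - 18)/2
d/dx[(x-8)(x-10)] = (x-10) + (x-8) = 2x - 18. Dividing by 2 gives (2x - 18)/2.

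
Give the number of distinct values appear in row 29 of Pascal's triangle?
15

Working:
Row 29 has entries C(29,0)..C(29,29); by symmetry C(29,k)=C(29,29-k), giving 15 distinct values.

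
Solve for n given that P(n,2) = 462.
22
P(n,2) = n(n−1) is increasing in n; n(n−1) ≈ (n−0.5)^2 = 462 gives n ≈ 22.0. Check: P(20,2) = 380, P(21,2) = 420, P(22,2) = 462 ✓. So n = 22.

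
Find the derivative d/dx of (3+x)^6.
Using the power rule: d/dx (3+x)^6 = 6(3+x)^{5}.
Final answer: 6(3+x)^5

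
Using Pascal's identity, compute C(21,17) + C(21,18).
7,315

Solution: C(21,17) + C(21,18) = C(22,18) = 7,315.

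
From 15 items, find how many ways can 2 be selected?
105

Reasoning: C(15,2) = 15! / (2! × (15-2)!)
         = 15! / (2! × 13!)
         = 105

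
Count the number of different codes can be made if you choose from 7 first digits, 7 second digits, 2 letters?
By the multiplication principle: 7 × 7 × 2 = 98.
Final answer: 98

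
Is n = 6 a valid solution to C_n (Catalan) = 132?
Yes

Working:
C_6 = C(12,6)/(6+1) = 924/7 = 132, which equals 132.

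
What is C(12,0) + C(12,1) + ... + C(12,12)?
4,096

Solution: Sum of binomial coefficients = 2^12 = 4,096.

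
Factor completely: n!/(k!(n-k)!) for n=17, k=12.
C(17,12) = 6,188

Solution: This is the binomial coefficient C(17,12) = 6,188.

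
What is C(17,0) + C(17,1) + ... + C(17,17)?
Sum of binomial coefficients = 2^17 = 131,072.
Final answer: 131,072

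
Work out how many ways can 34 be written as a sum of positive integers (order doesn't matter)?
12,310

Solution: Pentagonal recurrence p(n) = p(n−1) + p(n−2) − p(n−5) − p(n−7) + …: p(34) = p(33) + p(32) − p(29) − p(27) + p(22) + p(19) − p(12) − p(8) = 10,143 + 8,349 − 4,565 − 3,010 + 1,002 + 490 − 77 − 22 = 12,310.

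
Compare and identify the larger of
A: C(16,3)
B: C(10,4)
A

Reasoning: A=C(16,3)=560, B=C(10,4)=210.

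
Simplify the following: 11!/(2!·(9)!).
This is C(11,2) = 55.

Answer: 55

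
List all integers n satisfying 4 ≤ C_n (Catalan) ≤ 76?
C_2=2; C_3=5; C_4=14; C_5=42; C_6=132. So valid n = 3, 4, 5.
Final answer: 3, 4, 5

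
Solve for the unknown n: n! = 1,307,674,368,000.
15
n! is strictly increasing. 13! = 6,227,020,800, 14! = 87,178,291,200, 15! = 1,307,674,368,000 ✓. So n = 15.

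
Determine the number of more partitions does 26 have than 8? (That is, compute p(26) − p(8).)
2,414

Reasoning: Pentagonal recurrence p(n) = p(n−1) + p(n−2) − p(n−5) − p(n−7) + …: p(26) = p(25) + p(24) − p(21) − p(19) + p(14) + p(11) − p(4) − p(0) = 1,958 + 1,575 − 792 − 490 + 135 + 56 − 5 − 1 = 2,436.
p(8) = p(7) + p(6) − p(3) − p(1) = 15 + 11 − 3 − 1 = 22.
Difference = 2,436 − 22 = 2,414.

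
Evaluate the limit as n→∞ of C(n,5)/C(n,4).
∞

Solution: C(n,5)/C(n,4) = (n-4)/5 → ∞ as n → ∞.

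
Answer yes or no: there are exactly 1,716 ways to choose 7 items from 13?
Yes
C(13,7) = 1,716.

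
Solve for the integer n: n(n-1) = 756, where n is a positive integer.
28

Solution: n² − n − 756 = 0, so n = (1 ± √(1 + 4·756))/2 = (1 ± √3,025)/2 = (1 ± 55)/2, i.e. n = 28 or n = -27. Taking the positive root, n = 28 (check: 28×27 = 756).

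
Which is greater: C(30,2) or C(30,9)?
C(30,9)

Solution: C(30,2)=435, C(30,9)=14,307,150.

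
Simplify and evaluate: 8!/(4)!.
1,680

Solution: This equals 8×7×...×5 = 1,680.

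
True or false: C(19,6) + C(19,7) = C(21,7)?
Pascal's identity gives C(20,7) = 77,520, whereas C(21,7) = 116,280.

Answer: False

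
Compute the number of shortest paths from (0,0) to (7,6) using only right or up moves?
1,716

Solution: Choose 7 rights from 13 moves: C(13,7) = 1,716.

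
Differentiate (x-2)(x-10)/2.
(2x - 12)/2

d/dx[(x-2)(x-10)] = (x-10) + (x-2) = 2x - 12. Dividing by 2 gives (2x - 12)/2.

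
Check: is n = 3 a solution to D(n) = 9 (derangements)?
No
D(3) = (3-1)·[D(2) + D(1)] = 2·[1 + 0] = 2, which does not equal 9.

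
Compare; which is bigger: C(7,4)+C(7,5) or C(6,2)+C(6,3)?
C(7,4)+C(7,5)

Working:
First=56, Second=35.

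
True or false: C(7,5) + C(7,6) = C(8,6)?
True

Solution: Pascal's identity C(n,k) + C(n,k+1) = C(n+1,k+1): 21 + 7 = 28 = C(8,6).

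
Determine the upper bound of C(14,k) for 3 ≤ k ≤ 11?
3,432

Reasoning: C(14,k) is maximised at the centre of the row: C(14,7) = 3,432.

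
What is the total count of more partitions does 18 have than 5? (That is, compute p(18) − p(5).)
378

Explanation: Pentagonal recurrence p(n) = p(n−1) + p(n−2) − p(n−5) − p(n−7) + …: p(18) = p(17) + p(16) − p(13) − p(11) + p(6) + p(3) = 297 + 231 − 101 − 56 + 11 + 3 = 385.
p(5) = p(4) + p(3) − p(0) = 5 + 3 − 1 = 7.
Difference = 385 − 7 = 378.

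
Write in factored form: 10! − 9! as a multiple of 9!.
9 × 9! = 3,265,920

Working:
10! − 9! = 10·9! − 9! = (10 − 1)·9! = 9 × 9! = 3,265,920.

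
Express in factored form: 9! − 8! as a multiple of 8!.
8 × 8! = 322,560
9! − 8! = 9·8! − 8! = (9 − 1)·8! = 8 × 8! = 322,560.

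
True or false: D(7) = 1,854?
True

Explanation: Derangements of 7 elements: D(7) = (7-1)·[D(6) + D(5)] = 6·[265 + 44] = 1,854.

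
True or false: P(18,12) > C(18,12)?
True

Solution: P(18,12) = 8,892,185,702,400 and C(18,12) = 18,564; P(n,r) = r! × C(n,r) so P > C whenever r ≥ 2.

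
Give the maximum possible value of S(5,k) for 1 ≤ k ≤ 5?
25

Working:
Row S(5,k) for k = 1..5 (via S(n,k) = k·S(n−1,k) + S(n−1,k−1)): 1, 15, 25, 10, 1. The row is unimodal; maximum at k = 3: 25.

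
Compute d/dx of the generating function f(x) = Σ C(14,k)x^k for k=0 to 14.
Term-by-term differentiation gives Σ k·C(14,k)x^{k-1} for k=1 to 14.

Answer: Σ k·C(14,k)x^(k-1) for k=1 to 14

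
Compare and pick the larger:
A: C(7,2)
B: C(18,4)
B

Working:
A=C(7,2)=21, B=C(18,4)=3,060.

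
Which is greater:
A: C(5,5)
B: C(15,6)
A=C(5,5)=1, B=C(15,6)=5,005.

Answer: B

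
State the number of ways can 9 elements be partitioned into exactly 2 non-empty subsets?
255

Solution: This equals S(9,2), the Stirling number of the 2nd kind.
Using the Stirling recurrence: S(n,k) = k·S(n-1,k) + S(n-1,k-1)
S(9,2) = 2·S(8,2) + S(8,1)
         = 2·127 + 1
         = 254 + 1
         = 255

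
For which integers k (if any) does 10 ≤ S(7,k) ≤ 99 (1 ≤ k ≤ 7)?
2, 6

Explanation: S(7,1)=1; S(7,2)=63; S(7,3)=301; S(7,4)=350; S(7,5)=140; S(7,6)=21; S(7,7)=1. So valid k = 2, 6.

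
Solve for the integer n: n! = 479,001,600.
12

Working:
n! is strictly increasing. 10! = 3,628,800, 11! = 39,916,800, 12! = 479,001,600 ✓. So n = 12.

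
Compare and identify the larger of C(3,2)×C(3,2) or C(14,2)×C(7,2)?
C(3,2)×C(3,2)=9, C(14,2)×C(7,2)=1,911.
Final answer: C(14,2)×C(7,2)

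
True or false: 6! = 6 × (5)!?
True

Working:
By definition n! = n × (n-1)!, so 6! = 6 × 5!.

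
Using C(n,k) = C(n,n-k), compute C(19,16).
969

Explanation: C(19,16) = C(19,3) = 969.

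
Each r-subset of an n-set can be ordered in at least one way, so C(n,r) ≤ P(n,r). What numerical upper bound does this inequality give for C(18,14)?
266,765,571,072,000

Reasoning: P(18,14) = 18·17·16·15·14·13·12·11·10·9·8·7·6·5 = 266,765,571,072,000, so C(18,14) ≤ 266,765,571,072,000. (The bound is loose by a factor of 14! = 87,178,291,200: C(18,14) = 266,765,571,072,000/87,178,291,200 = 3,060.)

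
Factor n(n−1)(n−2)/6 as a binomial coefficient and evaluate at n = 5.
C(n,3); C(5,3) = 10
n(n−1)(n−2)/6 = n!/(3!(n−3)!) = C(n,3). At n = 5: C(5,3) = 10.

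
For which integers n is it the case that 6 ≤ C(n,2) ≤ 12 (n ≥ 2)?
4, 5

C(3,2)=3; C(4,2)=6; C(5,2)=10; C(6,2)=15. So valid n = 4, 5.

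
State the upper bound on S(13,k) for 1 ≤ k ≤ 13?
9,321,312

Working:
Row S(13,k) for k = 1..13 (via S(n,k) = k·S(n−1,k) + S(n−1,k−1)): 1, 4,095, 261,625, 2,532,530, 7,508,501, 9,321,312, 5,715,424, 1,899,612, 359,502, 39,325, 2,431, 78, 1. The row is unimodal; maximum at k = 6: 9,321,312.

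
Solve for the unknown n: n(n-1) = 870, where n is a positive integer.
n² − n − 870 = 0, so n = (1 ± √(1 + 4·870))/2 = (1 ± √3,481)/2 = (1 ± 59)/2, i.e. n = 30 or n = -29. Taking the positive root, n = 30 (check: 30×29 = 870).
Final answer: 30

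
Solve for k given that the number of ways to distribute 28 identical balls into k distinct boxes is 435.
3

Solution: Stars and bars: the count is C(28+k−1, k−1), increasing in k. k=2: C(29,1) = 29, k=3: C(30,2) = 435 ✓. So k = 3.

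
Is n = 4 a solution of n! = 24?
4! = 4·3! = 4·6 = 24, which equals 24.

Answer: Yes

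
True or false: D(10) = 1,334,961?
True

Working:
Derangements of 10 elements: D(10) = (10-1)·[D(9) + D(8)] = 9·[133,496 + 14,833] = 1,334,961.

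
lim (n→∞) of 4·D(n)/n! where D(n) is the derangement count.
D(n)/n! → 1/e, so 4·D(n)/n! → 4/e.
Final answer: 4/e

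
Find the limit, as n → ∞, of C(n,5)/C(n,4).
∞

Reasoning: C(n,5)/C(n,4) = (n-4)/5 → ∞ as n → ∞.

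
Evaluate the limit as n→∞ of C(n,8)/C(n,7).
∞

Explanation: C(n,8)/C(n,7) = (n-7)/8 → ∞ as n → ∞.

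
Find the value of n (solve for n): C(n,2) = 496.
32

Working:
C(n,2) = n(n−1)/2! is increasing in n, and n(n−1) = 2!·496 = 992 ≈ (n−0.5)^2 gives n ≈ 32.0. Check: C(30,2) = 435, C(31,2) = 465, C(32,2) = 496 ✓. So n = 32.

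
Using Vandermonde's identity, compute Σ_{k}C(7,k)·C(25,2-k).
= C(7+25,2) = C(32,2) = 496.

Answer: 496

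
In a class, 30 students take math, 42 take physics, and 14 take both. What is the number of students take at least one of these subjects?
58

Solution: |A∪B| = |A|+|B|-|A∩B| = 30+42-14 = 58.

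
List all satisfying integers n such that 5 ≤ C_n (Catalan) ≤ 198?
3, 4, 5, 6
C_2=2; C_3=5; C_4=14; C_5=42; C_6=132; C_7=429. So valid n = 3, 4, 5, 6.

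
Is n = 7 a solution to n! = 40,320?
No

Solution: 7! = 7·6! = 7·720 = 5,040, which does not equal 40,320.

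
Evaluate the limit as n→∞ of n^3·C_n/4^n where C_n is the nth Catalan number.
∞

Explanation: C_n ~ 4^n/(n^(3/2)√π), so n^3·C_n/4^n ~ n^(3 − 3/2)/√π → ∞.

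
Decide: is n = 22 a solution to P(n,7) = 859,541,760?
P(22,7) = 22·21·20·19·18·17·16 = 859,541,760, which equals 859,541,760.

Answer: Yes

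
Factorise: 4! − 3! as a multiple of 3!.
3 × 3! = 18

Solution: 4! − 3! = 4·3! − 3! = (4 − 1)·3! = 3 × 3! = 18.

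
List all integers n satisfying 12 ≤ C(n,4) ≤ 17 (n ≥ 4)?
6
C(5,4)=5; C(6,4)=15; C(7,4)=35. So valid n = 6.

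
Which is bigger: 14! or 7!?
14!

Reasoning: 14!=87,178,291,200, 7!=5,040. 14! > 7!.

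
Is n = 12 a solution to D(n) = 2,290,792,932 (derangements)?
No

Working:
D(12) = (12-1)·[D(11) + D(10)] = 11·[14,684,570 + 1,334,961] = 176,214,841, which does not equal 2,290,792,932.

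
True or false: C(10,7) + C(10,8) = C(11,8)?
True
Pascal's identity C(n,k) + C(n,k+1) = C(n+1,k+1): 120 + 45 = 165 = C(11,8).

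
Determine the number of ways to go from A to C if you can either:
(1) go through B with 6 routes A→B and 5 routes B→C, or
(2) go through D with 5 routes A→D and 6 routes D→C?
60

Explanation: Route via B: 6×5=30. Route via D: 5×6=30. Total: 60.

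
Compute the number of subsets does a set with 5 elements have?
32

Each element can be included or excluded: 2^5 = 32.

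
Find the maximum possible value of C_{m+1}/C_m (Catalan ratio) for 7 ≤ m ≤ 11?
C_{m+1}/C_m = 2(2m+1)/(m+2), which increases with m. Maximum at m = 11: 2·23/13 = 46/13.
Final answer: 46/13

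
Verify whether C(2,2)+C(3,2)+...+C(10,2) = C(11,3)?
True

Reasoning: Hockey stick identity gives Σ = C(11,3) = 165; RHS C(11,3) = 165.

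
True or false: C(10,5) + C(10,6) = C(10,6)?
Pascal's identity gives C(11,6) = 462, whereas C(10,6) = 210.
Final answer: False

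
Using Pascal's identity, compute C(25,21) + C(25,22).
C(25,21) + C(25,22) = C(26,22) = 14,950.

Answer: 14,950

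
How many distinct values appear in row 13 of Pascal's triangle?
7

Working:
Row 13 has entries C(13,0)..C(13,13); by symmetry C(13,k)=C(13,13-k), giving 7 distinct values.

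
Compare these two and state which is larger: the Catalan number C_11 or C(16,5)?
C_11 = C(22,11)/(11+1) = 705,432/12 = 58,786; C(16,5) = 4,368.

Answer: C_11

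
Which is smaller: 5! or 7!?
5!

Explanation: 5!=120, 7!=5,040. 7! > 5!.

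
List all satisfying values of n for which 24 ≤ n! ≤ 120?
4, 5

Reasoning: n! is strictly increasing; 4! = 24 and 5! = 120, so valid n = 4, 5.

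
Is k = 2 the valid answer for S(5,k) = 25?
No

Explanation: S(5,2) = 2·S(4,2) + S(4,1) = 2·7 + 1 = 15, which does not equal 25.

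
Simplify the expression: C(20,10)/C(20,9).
11/10

Reasoning: C(n,k+1)/C(n,k) = (n−k)/(k+1). Here (20−9)/(9+1) = 11/10 = 11/10.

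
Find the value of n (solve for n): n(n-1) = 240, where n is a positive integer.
16

Working:
n² − n − 240 = 0, so n = (1 ± √(1 + 4·240))/2 = (1 ± √961)/2 = (1 ± 31)/2, i.e. n = 16 or n = -15. Taking the positive root, n = 16 (check: 16×15 = 240).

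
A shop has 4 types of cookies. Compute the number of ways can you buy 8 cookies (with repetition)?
165

Explanation: Stars and bars: C(8+4-1, 8) = C(11, 8) = 165.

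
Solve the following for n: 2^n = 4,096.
4,096 = 1,024 × 4 = 2^10 × 2^2 = 2^12, so n = 12.

Answer: 12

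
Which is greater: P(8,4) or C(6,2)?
P(8,4)

Reasoning: P(8,4)=1,680, C(6,2)=15.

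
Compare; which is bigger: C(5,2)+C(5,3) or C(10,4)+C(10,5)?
C(10,4)+C(10,5)

Reasoning: First=20, Second=462.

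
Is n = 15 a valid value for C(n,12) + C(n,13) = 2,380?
C(15,12) + C(15,13) = 455 + 105 = 560, which does not equal 2,380.
Final answer: No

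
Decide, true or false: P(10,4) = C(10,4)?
P(10,4) = 5,040 but C(10,4) = 210; they differ by a factor of 4! = 24, so the statement does not hold.
Final answer: False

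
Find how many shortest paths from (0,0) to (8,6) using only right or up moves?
3,003

Reasoning: Choose 8 rights from 14 moves: C(14,8) = 3,003.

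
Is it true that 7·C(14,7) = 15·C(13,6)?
False

Reasoning: Absorption identity k·C(n,k) = n·C(n-1,k-1). LHS = 7·3432 = 24,024; RHS = 15·1716 = 25,740.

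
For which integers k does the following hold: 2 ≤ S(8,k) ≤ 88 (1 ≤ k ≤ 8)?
7

Explanation: S(8,1)=1; S(8,2)=127; S(8,3)=966; S(8,4)=1,701; S(8,5)=1,050; S(8,6)=266; S(8,7)=28; S(8,8)=1. So valid k = 7.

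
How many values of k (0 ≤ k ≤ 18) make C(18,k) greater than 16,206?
Row 18 is unimodal and symmetric about k=18/2. C(18,5)=8,568 ≤ 16,206; C(18,6)=18,564 > 16,206; by symmetry C(18,k) > 16,206 for k = 6..12. That's 12 - 6 + 1 = 7 values.

Answer: 7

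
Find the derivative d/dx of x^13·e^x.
(13x^12 + x^13)e^x

Solution: Product rule: d/dx[x^13]·e^x + x^13·d/dx[e^x] = 13x^{12}e^x + x^13e^x.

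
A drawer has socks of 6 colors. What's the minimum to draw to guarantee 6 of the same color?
31

Solution: Worst case: 5 of each = 30. One more: 31.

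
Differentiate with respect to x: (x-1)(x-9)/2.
(2x - 10)/2

d/dx[(x-1)(x-9)] = (x-9) + (x-1) = 2x - 10. Dividing by 2 gives (2x - 10)/2.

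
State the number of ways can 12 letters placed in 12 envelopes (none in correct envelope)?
176,214,841

Using D(n) = (n-1)[D(n-1) + D(n-2)]:
D(12) = (12-1) × [D(11) + D(10)]
      = 11 × [14684570 + 1334961]
      = 11 × 16019531
      = 176,214,841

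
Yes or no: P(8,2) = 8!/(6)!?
Yes

Permutation formula P(n,k) = n!/(n-k)!: 8!/6! = 40,320/720 = 56 = P(8,2). The statement holds.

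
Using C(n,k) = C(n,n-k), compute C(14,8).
3,003

Explanation: C(14,8) = C(14,6) = 3,003.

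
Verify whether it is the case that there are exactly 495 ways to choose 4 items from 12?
True
C(12,4) = 495.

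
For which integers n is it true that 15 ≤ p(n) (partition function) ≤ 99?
7, 8, 9, 10, 11, 12

Reasoning: Tabulating p(n) via p(n) = p(n−1) + p(n−2) − p(n−5) − p(n−7) + …: p(6)=11; p(7)=15; p(8)=22; p(9)=30; p(10)=42; p(11)=56; p(12)=77; p(13)=101. So valid n = 7, 8, 9, 10, 11, 12.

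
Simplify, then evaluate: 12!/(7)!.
95,040

Solution: This equals 12×11×...×8 = 95,040.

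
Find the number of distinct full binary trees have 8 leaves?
429

Reasoning: Using the Catalan number formula: C_n = C(2n, n) / (n+1)
C_7 = C(14, 7) / (7+1)
     = 3432 / 8
     = 429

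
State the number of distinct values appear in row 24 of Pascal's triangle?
Row 24 has entries C(24,0)..C(24,24); by symmetry C(24,k)=C(24,24-k), giving 13 distinct values.

Answer: 13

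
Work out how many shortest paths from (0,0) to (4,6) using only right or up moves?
Choose 4 rights from 10 moves: C(10,4) = 210.

Answer: 210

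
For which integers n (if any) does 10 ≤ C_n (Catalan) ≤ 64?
4, 5

Working:
C_3=5; C_4=14; C_5=42; C_6=132. So valid n = 4, 5.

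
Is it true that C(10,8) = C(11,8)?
False

Working:
LHS = C(10,8) = 45; RHS = C(11,8) = 165. 45 ≠ 165, so the statement does not hold.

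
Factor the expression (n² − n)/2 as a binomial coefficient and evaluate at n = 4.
C(n,2); C(4,2) = 6
(n² − n)/2 = n(n−1)/2 = C(n,2). At n = 4: C(4,2) = 6.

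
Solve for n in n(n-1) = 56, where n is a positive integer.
8

Reasoning: n² − n − 56 = 0, so n = (1 ± √(1 + 4·56))/2 = (1 ± √225)/2 = (1 ± 15)/2, i.e. n = 8 or n = -7. Taking the positive root, n = 8 (check: 8×7 = 56).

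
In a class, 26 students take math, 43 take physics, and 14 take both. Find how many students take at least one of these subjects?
55

|A∪B| = |A|+|B|-|A∩B| = 26+43-14 = 55.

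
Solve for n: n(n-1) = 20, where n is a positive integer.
5
n² − n − 20 = 0, so n = (1 ± √(1 + 4·20))/2 = (1 ± √81)/2 = (1 ± 9)/2, i.e. n = 5 or n = -4. Taking the positive root, n = 5 (check: 5×4 = 20).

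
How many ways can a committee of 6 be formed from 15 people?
5,005
C(15,6) = 15! / (6! × (15-6)!)
         = 15! / (6! × 9!)
         = 5,005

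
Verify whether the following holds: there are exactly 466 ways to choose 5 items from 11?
False

Reasoning: C(11,5) = 462 ≠ 466.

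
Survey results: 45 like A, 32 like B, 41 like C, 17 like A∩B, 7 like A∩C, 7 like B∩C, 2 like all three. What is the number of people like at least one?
89

Working:
|A∪B∪C| = 45+32+41-17-7-7+2 = 89.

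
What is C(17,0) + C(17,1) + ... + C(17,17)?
131,072
Sum of binomial coefficients = 2^17 = 131,072.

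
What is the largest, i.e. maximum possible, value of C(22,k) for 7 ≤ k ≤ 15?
705,432

Solution: C(22,k) is maximised at the centre of the row: C(22,11) = 705,432.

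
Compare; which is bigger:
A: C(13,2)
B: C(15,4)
B
A=C(13,2)=78, B=C(15,4)=1,365.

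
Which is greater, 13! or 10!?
13!=6,227,020,800, 10!=3,628,800. 13! > 10!.

Answer: 13!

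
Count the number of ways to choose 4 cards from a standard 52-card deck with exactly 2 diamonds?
57,798

Working:
13 diamonds and 39 non-diamonds: C(13,2) × C(39,2) = 78 × 741 = 57,798.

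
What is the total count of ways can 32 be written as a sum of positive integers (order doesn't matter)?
8,349

Solution: Pentagonal recurrence p(n) = p(n−1) + p(n−2) − p(n−5) − p(n−7) + …: p(32) = p(31) + p(30) − p(27) − p(25) + p(20) + p(17) − p(10) − p(6) = 6,842 + 5,604 − 3,010 − 1,958 + 627 + 297 − 42 − 11 = 8,349.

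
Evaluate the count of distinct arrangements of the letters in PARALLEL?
3,360

Explanation: Word has 8 letters (P=1, A=2, R=1, L=3, E=1). Arrangements: 8!/Π(k!) = 3,360.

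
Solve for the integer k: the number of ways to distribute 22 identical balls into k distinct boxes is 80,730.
6

Working:
Stars and bars: the count is C(22+k−1, k−1), increasing in k. k=4: C(25,3) = 2,300, k=5: C(26,4) = 14,950, k=6: C(27,5) = 80,730 ✓. So k = 6.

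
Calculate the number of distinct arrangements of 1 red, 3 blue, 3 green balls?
Multinomial: 7!/(1! × 3! × 3!) = 140.
Final answer: 140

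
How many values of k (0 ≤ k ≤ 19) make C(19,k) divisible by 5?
0

Solution: Checking C(19,k) mod 5 for k = 0..19: none are divisible by 5. Count = 0.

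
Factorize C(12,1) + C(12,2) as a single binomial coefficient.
C(13,2)

Solution: By Pascal's identity: C(12,1) + C(12,2) = C(13,2) = 78.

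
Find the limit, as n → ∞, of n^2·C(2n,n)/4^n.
∞

Working:
C(2n,n) ~ 4^n/√(πn), so n^2·C(2n,n)/4^n ~ n^(2 − 1/2)/√π → ∞.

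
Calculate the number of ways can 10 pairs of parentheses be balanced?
16,796

Reasoning: Using the Catalan number formula: C_n = C(2n, n) / (n+1)
C_10 = C(20, 10) / (10+1)
     = 184756 / 11
     = 16,796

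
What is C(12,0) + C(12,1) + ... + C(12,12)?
4,096
Sum of binomial coefficients = 2^12 = 4,096.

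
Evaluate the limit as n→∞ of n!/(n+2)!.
0
n!/(n+2)! = 1/[(n+1)(n+2)] → 0 as n → ∞.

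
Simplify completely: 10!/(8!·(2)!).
45

Working:
This is C(10,8) = 45.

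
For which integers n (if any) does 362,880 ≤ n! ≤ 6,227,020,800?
9, 10, 11, 12, 13

n! is strictly increasing; 9! = 362,880 and 13! = 6,227,020,800, so valid n = 9, 10, 11, 12, 13.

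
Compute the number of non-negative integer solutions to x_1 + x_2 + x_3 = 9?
C(9+3-1, 3-1) = 55.
Final answer: 55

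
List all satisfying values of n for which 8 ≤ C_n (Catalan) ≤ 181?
4, 5, 6

Solution: C_3=5; C_4=14; C_5=42; C_6=132; C_7=429. So valid n = 4, 5, 6.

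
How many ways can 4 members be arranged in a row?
24

Solution: Arrangements of 4 distinct objects: 4! = 24.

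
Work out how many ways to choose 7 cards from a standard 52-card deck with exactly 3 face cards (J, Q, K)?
20,105,800

12 face cards and 40 non-face cards: C(12,3) × C(40,4) = 220 × 91,390 = 20,105,800.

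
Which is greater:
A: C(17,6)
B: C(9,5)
A

Explanation: A=C(17,6)=12,376, B=C(9,5)=126.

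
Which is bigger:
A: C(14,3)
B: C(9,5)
A
A=C(14,3)=364, B=C(9,5)=126.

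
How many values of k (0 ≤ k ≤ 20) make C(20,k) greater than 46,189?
7

Solution: Row 20 is unimodal and symmetric about k=20/2. C(20,6)=38,760 ≤ 46,189; C(20,7)=77,520 > 46,189; by symmetry C(20,k) > 46,189 for k = 7..13. That's 13 - 7 + 1 = 7 values.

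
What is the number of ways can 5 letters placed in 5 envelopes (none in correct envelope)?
44

Reasoning: Using D(n) = (n-1)[D(n-1) + D(n-2)]:
D(5) = (5-1) × [D(4) + D(3)]
      = 4 × [9 + 2]
      = 4 × 11
      = 44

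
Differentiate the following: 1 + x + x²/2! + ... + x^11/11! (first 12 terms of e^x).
1 + x + x²/2! + ... + x^10/10!

Solution: Differentiating term by term gives the first 11 terms of e^x.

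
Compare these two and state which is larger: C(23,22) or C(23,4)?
C(23,4)

Working:
C(23,22)=23, C(23,4)=8,855.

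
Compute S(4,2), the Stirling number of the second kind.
Using the Stirling recurrence: S(n,k) = k·S(n-1,k) + S(n-1,k-1)
S(4,2) = 2·S(3,2) + S(3,1)
         = 2·3 + 1
         = 6 + 1
         = 7

Answer: 7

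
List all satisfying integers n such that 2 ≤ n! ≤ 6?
2, 3

Solution: n! is strictly increasing; 2! = 2 and 3! = 6, so valid n = 2, 3.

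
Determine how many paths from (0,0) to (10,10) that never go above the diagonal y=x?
16,796

Explanation: Counted by the Catalan number C_10: C_10 = C(20,10)/(10+1) = 184,756/11 = 16,796.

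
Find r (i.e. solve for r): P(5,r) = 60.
3

Solution: P(5,r) = 5·4·…·(5−r+1), a product of r factors. Multiplying down from 5: 5 = 5; 5·4 = 20; 5·4·3 = 60 ✓ (3 factors). So r = 3.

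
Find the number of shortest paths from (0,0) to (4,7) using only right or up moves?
Choose 4 rights from 11 moves: C(11,4) = 330.
Final answer: 330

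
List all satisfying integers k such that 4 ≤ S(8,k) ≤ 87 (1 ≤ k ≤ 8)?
7

Reasoning: S(8,1)=1; S(8,2)=127; S(8,3)=966; S(8,4)=1,701; S(8,5)=1,050; S(8,6)=266; S(8,7)=28; S(8,8)=1. So valid k = 7.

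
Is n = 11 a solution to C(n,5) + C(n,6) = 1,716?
C(11,5) + C(11,6) = 462 + 462 = 924, which does not equal 1,716.

Answer: No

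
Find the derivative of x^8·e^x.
(8x^7 + x^8)e^x
Product rule: d/dx[x^8]·e^x + x^8·d/dx[e^x] = 8x^{7}e^x + x^8e^x.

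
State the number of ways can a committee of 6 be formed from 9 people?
84

C(9,6) = 9! / (6! × (9-6)!)
         = 9! / (6! × 3!)
         = 84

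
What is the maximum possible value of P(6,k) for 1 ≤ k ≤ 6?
720

Solution: P(6,k) increases in k, so maximum at k = 6: 6! = 720.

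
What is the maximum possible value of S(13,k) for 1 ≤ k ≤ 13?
9,321,312
Row S(13,k) for k = 1..13 (via S(n,k) = k·S(n−1,k) + S(n−1,k−1)): 1, 4,095, 261,625, 2,532,530, 7,508,501, 9,321,312, 5,715,424, 1,899,612, 359,502, 39,325, 2,431, 78, 1. The row is unimodal; maximum at k = 6: 9,321,312.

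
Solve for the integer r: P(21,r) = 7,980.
3

Reasoning: P(21,r) = 21·20·…·(21−r+1), a product of r factors. Multiplying down from 21: 21 = 21; 21·20 = 420; 21·20·19 = 7,980 ✓ (3 factors). So r = 3.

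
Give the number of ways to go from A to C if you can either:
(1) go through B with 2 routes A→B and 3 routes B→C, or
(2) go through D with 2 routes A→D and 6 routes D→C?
18

Route via B: 2×3=6. Route via D: 2×6=12. Total: 18.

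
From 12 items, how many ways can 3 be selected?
220

C(12,3) = 12! / (3! × (12-3)!)
         = 12! / (3! × 9!)
         = 220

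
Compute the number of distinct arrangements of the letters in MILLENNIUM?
226,800

Word has 10 letters (M=2, I=2, L=2, E=1, N=2, U=1). Arrangements: 10!/Π(k!) = 226,800.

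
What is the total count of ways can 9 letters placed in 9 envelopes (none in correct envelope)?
133,496

Working:
Using D(n) = (n-1)[D(n-1) + D(n-2)]:
D(9) = (9-1) × [D(8) + D(7)]
      = 8 × [14833 + 1854]
      = 8 × 16687
      = 133,496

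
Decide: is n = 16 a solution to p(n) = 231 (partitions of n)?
Yes

Explanation: Pentagonal recurrence p(n) = p(n−1) + p(n−2) − p(n−5) − p(n−7) + …: p(16) = p(15) + p(14) − p(11) − p(9) + p(4) + p(1) = 176 + 135 − 56 − 30 + 5 + 1 = 231, which equals 231.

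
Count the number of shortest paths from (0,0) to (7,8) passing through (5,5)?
To (5,5): C(10,5)=252. From there: C(5,2)=10. Total: 2,520.
Final answer: 2,520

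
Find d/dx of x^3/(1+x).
(3x^2(1+x) - x^3)/(1+x)²

Working:
Quotient rule: [3x^{2}(1+x) - x^3]/(1+x)².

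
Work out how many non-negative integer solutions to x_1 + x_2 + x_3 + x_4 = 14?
C(14+4-1, 4-1) = 680.

Answer: 680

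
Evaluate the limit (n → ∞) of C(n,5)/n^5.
1/120

Working:
C(n,5) ≈ n^5/5! for large n. Limit = 1/5! = 1/120.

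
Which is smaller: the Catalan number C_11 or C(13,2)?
C_11 = C(22,11)/(11+1) = 705,432/12 = 58,786; C(13,2) = 78.

Answer: C(13,2)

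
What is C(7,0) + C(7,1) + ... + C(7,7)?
128

Explanation: Sum of binomial coefficients = 2^7 = 128.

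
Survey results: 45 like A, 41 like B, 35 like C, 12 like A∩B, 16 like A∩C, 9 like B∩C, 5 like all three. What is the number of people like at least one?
89

|A∪B∪C| = 45+41+35-12-16-9+5 = 89.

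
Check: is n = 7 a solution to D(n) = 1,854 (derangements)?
Yes
D(7) = (7-1)·[D(6) + D(5)] = 6·[265 + 44] = 1,854, which equals 1,854.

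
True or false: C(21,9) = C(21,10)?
False

Explanation: C(21,9) = 293,930 but C(21,10) = 352,716; symmetry gives C(21,9) = C(21,12), not C(21,10).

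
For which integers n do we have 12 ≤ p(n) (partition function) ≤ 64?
7, 8, 9, 10, 11

Explanation: Tabulating p(n) via p(n) = p(n−1) + p(n−2) − p(n−5) − p(n−7) + …: p(6)=11; p(7)=15; p(8)=22; p(9)=30; p(10)=42; p(11)=56; p(12)=77. So valid n = 7, 8, 9, 10, 11.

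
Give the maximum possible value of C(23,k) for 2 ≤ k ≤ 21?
1,352,078

Solution: C(23,k) is maximised at the centre of the row: C(23,11) = 1,352,078.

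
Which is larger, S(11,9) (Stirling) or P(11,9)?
P(11,9)

S(11,9) = 9·S(10,9) + S(10,8) = 9·45 + 750 = 1,155; P(11,9) = 19,958,400.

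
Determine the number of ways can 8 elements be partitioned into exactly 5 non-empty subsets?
1,050

This equals S(8,5), the Stirling number of the 2nd kind.
Using the Stirling recurrence: S(n,k) = k·S(n-1,k) + S(n-1,k-1)
S(8,5) = 5·S(7,5) + S(7,4)
         = 5·140 + 350
         = 700 + 350
         = 1,050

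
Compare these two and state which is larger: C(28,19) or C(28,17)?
C(28,17)

Explanation: C(28,19)=6,906,900, C(28,17)=21,474,180.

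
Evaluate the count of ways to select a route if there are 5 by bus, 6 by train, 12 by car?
23

By the addition principle: 5 + 6 + 12 = 23.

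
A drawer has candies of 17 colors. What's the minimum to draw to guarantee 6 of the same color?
86

Reasoning: Worst case: 5 of each = 85. One more: 86.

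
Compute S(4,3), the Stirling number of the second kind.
6

Explanation: Using the Stirling recurrence: S(n,k) = k·S(n-1,k) + S(n-1,k-1)
S(4,3) = 3·S(3,3) + S(3,2)
         = 3·1 + 3
         = 3 + 3
         = 6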